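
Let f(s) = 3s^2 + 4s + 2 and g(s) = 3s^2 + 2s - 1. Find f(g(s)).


Substitute g(s) into f:
f(g(s)) = 3*(3s^2 + 2s - 1)^2 + 4*(3s^2 + 2s - 1) + 2
(3s^2 + 2s - 1)^2 = 9s^4 + 12s^3 - 2s^2 - 4s + 1
Expand and combine: 27s^4 + 36s^3 + 6s^2 - 4s + 1


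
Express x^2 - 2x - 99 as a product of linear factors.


Roots satisfy r1 + r2 = -b/a = 2 and r1*r2 = c/a = -99.
So r1 = 11, r2 = -9.
x^2 - 2x - 99 = (x - r1)(x - r2) = (x - 11)(x + 9)


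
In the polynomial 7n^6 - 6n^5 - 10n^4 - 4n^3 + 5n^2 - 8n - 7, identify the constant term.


Read off the constant term: -7


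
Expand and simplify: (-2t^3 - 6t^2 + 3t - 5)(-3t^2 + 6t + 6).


Distribute each term of the first polynomial:
  (-2t^3)(-3t^2 + 6t + 6) = 6t^5 - 12t^4 - 12t^3
  (-6t^2)(-3t^2 + 6t + 6) = 18t^4 - 36t^3 - 36t^2
  (3t)(-3t^2 + 6t + 6) = -9t^3 + 18t^2 + 18t
  (-5)(-3t^2 + 6t + 6) = 15t^2 - 30t - 30
Sum: 6t^5 + 6t^4 - 57t^3 - 3t^2 - 12t - 30


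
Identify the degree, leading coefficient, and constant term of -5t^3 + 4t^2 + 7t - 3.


Highest power of t is 3, with coefficient -5. Constant term is -3.
Degree = 3, leading coefficient = -5, constant term = -3


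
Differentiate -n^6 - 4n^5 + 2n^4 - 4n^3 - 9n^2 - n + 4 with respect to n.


Apply the power rule term by term:
  d/dn(-n^6) = -6n^5
  d/dn(-4n^5) = -20n^4
  d/dn(2n^4) = 8n^3
  d/dn(-4n^3) = -12n^2
  d/dn(-9n^2) = -18n
  d/dn(-n) = -1
  d/dn(4) = 0
p'(n) = -6n^5 - 20n^4 + 8n^3 - 12n^2 - 18n - 1


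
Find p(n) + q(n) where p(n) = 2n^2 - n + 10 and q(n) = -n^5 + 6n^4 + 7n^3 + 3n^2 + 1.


Align terms by degree and add:
  2n^2 - n + 10
  -n^5 + 6n^4 + 7n^3 + 3n^2 + 1
= -n^5 + 6n^4 + 7n^3 + 5n^2 - n + 11


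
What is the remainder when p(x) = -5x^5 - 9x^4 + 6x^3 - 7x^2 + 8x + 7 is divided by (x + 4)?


By the Remainder Theorem, the remainder equals p(-4):
  -5*(-4)^5 = 5120
  -9*(-4)^4 = -2304
  6*(-4)^3 = -384
  -7*(-4)^2 = -112
  8*(-4)^1 = -32
  constant: 7
Sum: 5120 - 2304 - 384 - 112 - 32 + 7 = 2295


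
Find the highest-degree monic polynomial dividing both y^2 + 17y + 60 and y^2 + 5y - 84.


Factor each:
  y^2 + 17y + 60 = (y + 12)(y + 5)
  y^2 + 5y - 84 = (y + 12)(y - 7)
Common monic factor: y + 12


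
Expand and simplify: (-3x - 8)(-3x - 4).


Distribute each term of the first polynomial:
  (-3x)(-3x - 4) = 9x^2 + 12x
  (-8)(-3x - 4) = 24x + 32
Sum: 9x^2 + 36x + 32


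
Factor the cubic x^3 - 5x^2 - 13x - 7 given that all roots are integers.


Try integer roots (divisors of -7). x=-1: p(-1)=0.
Divide out (x + 1): quotient is x^2 - 6x - 7.
Factor the quadratic: (x + 1)(x - 7)
Result: (x + 1)(x + 1)(x - 7)


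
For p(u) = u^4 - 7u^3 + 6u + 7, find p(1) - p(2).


p(1) = 7
p(2) = -21
p(1) - p(2) = 7 + 21 = 28


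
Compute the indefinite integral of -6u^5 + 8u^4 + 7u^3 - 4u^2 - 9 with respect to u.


Reverse power rule on each term:
  ∫ -6u^5 du = -u^6
  ∫ 8u^4 du = (8/5)u^5
  ∫ 7u^3 du = (7/4)u^4
  ∫ -4u^2 du = -(4/3)u^3
  ∫ -9 du = -9u
F(u) = -u^6 + (8/5)u^5 + (7/4)u^4 - (4/3)u^3 - 9u + C


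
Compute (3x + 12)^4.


Expand (3x + 12)^4 by repeated multiplication:
  (3x + 12)^2 = 9x^2 + 72x + 144
  (3x + 12)^3 = 27x^3 + 324x^2 + 1296x + 1728
= 81x^4 + 1296x^3 + 7776x^2 + 20736x + 20736


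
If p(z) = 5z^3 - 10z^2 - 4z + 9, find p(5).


Using direct substitution:
  5 * (5)^3 = 625
  -10 * (5)^2 = -250
  -4 * (5)^1 = -20
  constant: 9
Sum = 625 - 250 - 20 + 9 = 364


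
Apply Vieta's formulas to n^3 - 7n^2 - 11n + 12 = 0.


Monic cubic n^3+bn^2+cn+d=0: sum=-b, pairwise sum=c, product=-d.
b=-7, c=-11, d=12
r1+r2+r3 = 7
r1r2+r1r3+r2r3 = -11
r1r2r3 = -12


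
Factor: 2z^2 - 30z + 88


Roots satisfy r1 + r2 = -b/a = 15 and r1*r2 = c/a = 44.
So r1 = 4, r2 = 11.
2z^2 - 30z + 88 = 2(z - r1)(z - r2) = 2(z - 4)(z - 11)


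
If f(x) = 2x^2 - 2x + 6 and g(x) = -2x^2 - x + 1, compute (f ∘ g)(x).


Substitute g(x) into f:
f(g(x)) = 2*(-2x^2 - x + 1)^2 + (-2)*(-2x^2 - x + 1) + 6
(-2x^2 - x + 1)^2 = 4x^4 + 4x^3 - 3x^2 - 2x + 1
Expand and combine: 8x^4 + 8x^3 - 2x^2 - 2x + 6


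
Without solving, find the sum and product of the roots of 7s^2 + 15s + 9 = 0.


For as^2+bs+c=0: sum = -b/a, product = c/a.
a=7, b=15, c=9
Sum = -(15)/7 = -15/7
Product = (9)/7 = 9/7


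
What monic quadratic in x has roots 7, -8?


p(x) = (x - 7)(x + 8)
Expand: x^2 + x - 56


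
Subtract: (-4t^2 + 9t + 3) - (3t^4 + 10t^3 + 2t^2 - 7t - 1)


Distribute the minus sign:
  (-4t^2 + 9t + 3)
- (3t^4 + 10t^3 + 2t^2 - 7t - 1)
Negate second polynomial: -3t^4 - 10t^3 - 2t^2 + 7t + 1
Add: -3t^4 - 10t^3 - 6t^2 + 16t + 4


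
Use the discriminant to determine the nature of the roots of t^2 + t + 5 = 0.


D = b^2 - 4ac = (1)^2 - 4(1)(5) = 1 - 20 = -19
Since D < 0: two complex conjugate roots (no real roots)


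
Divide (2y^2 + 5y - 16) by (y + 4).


(2y^2 + 5y - 16) / (y + 4)
Step 1: 2y * (y + 4) = 2y^2 + 8y; subtract.
Step 2: -3 * (y + 4) = -3y - 12; subtract.
Quotient: 2y - 3, Remainder: -4


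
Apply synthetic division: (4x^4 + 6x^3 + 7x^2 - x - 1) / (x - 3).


Synthetic division with c = 3. Coefficients: 4, 6, 7, -1, -1
Bring down 4.
  4 * 3 = 12; 12 + 6 = 18
  18 * 3 = 54; 54 + 7 = 61
  61 * 3 = 183; 183 - 1 = 182
  182 * 3 = 546; 546 - 1 = 545
Quotient: 4x^3 + 18x^2 + 61x + 182, Remainder: 545


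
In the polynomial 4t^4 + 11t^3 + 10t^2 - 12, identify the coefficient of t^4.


Read off the coefficient of t^4: 4


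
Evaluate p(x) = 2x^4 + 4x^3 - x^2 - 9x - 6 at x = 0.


Using direct substitution:
  2 * (0)^4 = 0
  4 * (0)^3 = 0
  -1 * (0)^2 = 0
  -9 * (0)^1 = 0
  constant: -6
Sum = 0 + 0 + 0 + 0 - 6 = -6


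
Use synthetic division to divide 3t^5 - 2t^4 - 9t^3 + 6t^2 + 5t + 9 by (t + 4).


Synthetic division with c = -4. Coefficients: 3, -2, -9, 6, 5, 9
Bring down 3.
  3 * -4 = -12; -12 - 2 = -14
  -14 * -4 = 56; 56 - 9 = 47
  47 * -4 = -188; -188 + 6 = -182
  -182 * -4 = 728; 728 + 5 = 733
  733 * -4 = -2932; -2932 + 9 = -2923
Quotient: 3t^4 - 14t^3 + 47t^2 - 182t + 733, Remainder: -2923


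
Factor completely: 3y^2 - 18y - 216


Roots satisfy r1 + r2 = -b/a = 6 and r1*r2 = c/a = -72.
So r1 = 12, r2 = -6.
3y^2 - 18y - 216 = 3(y - r1)(y - r2) = 3(y - 12)(y + 6)


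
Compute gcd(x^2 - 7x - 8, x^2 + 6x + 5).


Factor each:
  x^2 - 7x - 8 = (x + 1)(x - 8)
  x^2 + 6x + 5 = (x + 1)(x + 5)
Common monic factor: x + 1


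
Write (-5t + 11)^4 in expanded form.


Expand (-5t + 11)^4 by repeated multiplication:
  (-5t + 11)^2 = 25t^2 - 110t + 121
  (-5t + 11)^3 = -125t^3 + 825t^2 - 1815t + 1331
= 625t^4 - 5500t^3 + 18150t^2 - 26620t + 14641


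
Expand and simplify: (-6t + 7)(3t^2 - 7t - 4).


Distribute each term of the first polynomial:
  (-6t)(3t^2 - 7t - 4) = -18t^3 + 42t^2 + 24t
  (7)(3t^2 - 7t - 4) = 21t^2 - 49t - 28
Sum: -18t^3 + 63t^2 - 25t - 28


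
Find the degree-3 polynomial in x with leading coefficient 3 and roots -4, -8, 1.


p(x) = 3(x + 4)(x + 8)(x - 1)
Expand: 3x^3 + 33x^2 + 60x - 96


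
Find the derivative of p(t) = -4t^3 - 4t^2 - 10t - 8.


Apply the power rule term by term:
  d/dt(-4t^3) = -12t^2
  d/dt(-4t^2) = -8t
  d/dt(-10t) = -10
  d/dt(-8) = 0
p'(t) = -12t^2 - 8t - 10


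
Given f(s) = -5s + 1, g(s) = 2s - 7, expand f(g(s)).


Substitute g(s) into f:
f(g(s)) = -5*(2s - 7) + 1
Expand and combine: -10s + 36


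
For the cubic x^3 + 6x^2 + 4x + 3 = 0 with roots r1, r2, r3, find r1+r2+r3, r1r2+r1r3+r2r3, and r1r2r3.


Monic cubic x^3+bx^2+cx+d=0: sum=-b, pairwise sum=c, product=-d.
b=6, c=4, d=3
r1+r2+r3 = -6
r1r2+r1r3+r2r3 = 4
r1r2r3 = -3


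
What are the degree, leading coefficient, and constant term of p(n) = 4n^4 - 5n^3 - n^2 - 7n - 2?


Highest power of n is 4, with coefficient 4. Constant term is -2.
Degree = 4, leading coefficient = 4, constant term = -2


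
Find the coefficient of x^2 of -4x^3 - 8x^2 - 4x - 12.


Read off the coefficient of x^2: -8


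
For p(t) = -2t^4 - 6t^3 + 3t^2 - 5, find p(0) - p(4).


p(0) = -5
p(4) = -853
p(0) - p(4) = -5 + 853 = 848


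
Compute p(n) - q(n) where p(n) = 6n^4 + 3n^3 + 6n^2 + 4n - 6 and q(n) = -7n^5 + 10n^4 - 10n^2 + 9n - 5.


Distribute the minus sign:
  (6n^4 + 3n^3 + 6n^2 + 4n - 6)
- (-7n^5 + 10n^4 - 10n^2 + 9n - 5)
Negate second polynomial: 7n^5 - 10n^4 + 10n^2 - 9n + 5
Add: 7n^5 - 4n^4 + 3n^3 + 16n^2 - 5n - 1


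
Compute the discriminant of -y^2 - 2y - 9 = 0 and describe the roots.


D = b^2 - 4ac = (-2)^2 - 4(-1)(-9) = 4 - 36 = -32
Since D < 0: two complex conjugate roots (no real roots)


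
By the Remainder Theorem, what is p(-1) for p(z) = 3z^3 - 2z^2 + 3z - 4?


By the Remainder Theorem, the remainder equals p(-1):
  3*(-1)^3 = -3
  -2*(-1)^2 = -2
  3*(-1)^1 = -3
  constant: -4
Sum: -3 - 2 - 3 - 4 = -12


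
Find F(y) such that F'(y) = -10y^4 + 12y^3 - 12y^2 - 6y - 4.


Reverse power rule on each term:
  ∫ -10y^4 dy = -2y^5
  ∫ 12y^3 dy = 3y^4
  ∫ -12y^2 dy = -4y^3
  ∫ -6y dy = -3y^2
  ∫ -4 dy = -4y
F(y) = -2y^5 + 3y^4 - 4y^3 - 3y^2 - 4y + C


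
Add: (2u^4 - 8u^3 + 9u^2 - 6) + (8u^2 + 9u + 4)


Align terms by degree and add:
  2u^4 - 8u^3 + 9u^2 - 6
+ 8u^2 + 9u + 4
= 2u^4 - 8u^3 + 17u^2 + 9u - 2


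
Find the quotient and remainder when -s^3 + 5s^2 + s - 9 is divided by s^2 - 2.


(-s^3 + 5s^2 + s - 9) / (s^2 - 2)
Step 1: -s * (s^2 - 2) = -s^3 + 2s; subtract.
Step 2: 5 * (s^2 - 2) = 5s^2 - 10; subtract.
Quotient: -s + 5, Remainder: -s + 1


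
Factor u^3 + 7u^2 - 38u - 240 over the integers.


Try integer roots (divisors of -240). u=6: p(6)=0.
Divide out (u - 6): quotient is u^2 + 13u + 40.
Factor the quadratic: (u + 5)(u + 8)
Result: (u - 6)(u + 5)(u + 8)


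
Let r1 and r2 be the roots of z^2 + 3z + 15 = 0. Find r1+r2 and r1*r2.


For az^2+bz+c=0: sum = -b/a, product = c/a.
a=1, b=3, c=15
Sum = -(3)/1 = -3
Product = (15)/1 = 15


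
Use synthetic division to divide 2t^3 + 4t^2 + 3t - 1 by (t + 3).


Synthetic division with c = -3. Coefficients: 2, 4, 3, -1
Bring down 2.
  2 * -3 = -6; -6 + 4 = -2
  -2 * -3 = 6; 6 + 3 = 9
  9 * -3 = -27; -27 - 1 = -28
Quotient: 2t^2 - 2t + 9, Remainder: -28


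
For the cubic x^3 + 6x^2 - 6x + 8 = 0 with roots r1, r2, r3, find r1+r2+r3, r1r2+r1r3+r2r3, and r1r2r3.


Monic cubic x^3+bx^2+cx+d=0: sum=-b, pairwise sum=c, product=-d.
b=6, c=-6, d=8
r1+r2+r3 = -6
r1r2+r1r3+r2r3 = -6
r1r2r3 = -8


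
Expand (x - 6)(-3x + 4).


Distribute each term of the first polynomial:
  (x)(-3x + 4) = -3x^2 + 4x
  (-6)(-3x + 4) = 18x - 24
Sum: -3x^2 + 22x - 24


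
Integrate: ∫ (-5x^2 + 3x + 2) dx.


Reverse power rule on each term:
  ∫ -5x^2 dx = -(5/3)x^3
  ∫ 3x dx = (3/2)x^2
  ∫ 2 dx = 2x
F(x) = -(5/3)x^3 + (3/2)x^2 + 2x + C


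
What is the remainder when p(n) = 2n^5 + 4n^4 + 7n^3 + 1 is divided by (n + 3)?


By the Remainder Theorem, the remainder equals p(-3):
  2*(-3)^5 = -486
  4*(-3)^4 = 324
  7*(-3)^3 = -189
  0*(-3)^2 = 0
  0*(-3)^1 = 0
  constant: 1
Sum: -486 + 324 - 189 + 0 + 0 + 1 = -350


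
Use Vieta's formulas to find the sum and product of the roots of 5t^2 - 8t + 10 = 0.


For at^2+bt+c=0: sum = -b/a, product = c/a.
a=5, b=-8, c=10
Sum = -(-8)/5 = 8/5
Product = (10)/5 = 2


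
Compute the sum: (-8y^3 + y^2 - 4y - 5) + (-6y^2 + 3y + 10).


Align terms by degree and add:
  -8y^3 + y^2 - 4y - 5
  -6y^2 + 3y + 10
= -8y^3 - 5y^2 - y + 5


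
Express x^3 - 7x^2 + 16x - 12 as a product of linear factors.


Try integer roots (divisors of -12). x=2: p(2)=0.
Divide out (x - 2): quotient is x^2 - 5x + 6.
Factor the quadratic: (x - 3)(x - 2)
Result: (x - 2)(x - 3)(x - 2)


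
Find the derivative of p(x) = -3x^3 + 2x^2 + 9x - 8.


Apply the power rule term by term:
  d/dx(-3x^3) = -9x^2
  d/dx(2x^2) = 4x
  d/dx(9x) = 9
  d/dx(-8) = 0
p'(x) = -9x^2 + 4x + 9


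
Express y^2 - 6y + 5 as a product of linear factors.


Roots satisfy r1 + r2 = -b/a = 6 and r1*r2 = c/a = 5.
So r1 = 1, r2 = 5.
y^2 - 6y + 5 = (y - r1)(y - r2) = (y - 1)(y - 5)


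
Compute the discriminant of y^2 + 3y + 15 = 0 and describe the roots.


D = b^2 - 4ac = (3)^2 - 4(1)(15) = 9 - 60 = -51
Since D < 0: two complex conjugate roots (no real roots)


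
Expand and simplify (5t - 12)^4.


Expand (5t - 12)^4 by repeated multiplication:
  (5t - 12)^2 = 25t^2 - 120t + 144
  (5t - 12)^3 = 125t^3 - 900t^2 + 2160t - 1728
= 625t^4 - 6000t^3 + 21600t^2 - 34560t + 20736


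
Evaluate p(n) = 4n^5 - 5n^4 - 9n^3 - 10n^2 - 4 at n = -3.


Using direct substitution:
  4 * (-3)^5 = -972
  -5 * (-3)^4 = -405
  -9 * (-3)^3 = 243
  -10 * (-3)^2 = -90
  0 * (-3)^1 = 0
  constant: -4
Sum = -972 - 405 + 243 - 90 + 0 - 4 = -1228


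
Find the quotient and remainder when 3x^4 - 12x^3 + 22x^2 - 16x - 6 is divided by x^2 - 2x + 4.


(3x^4 - 12x^3 + 22x^2 - 16x - 6) / (x^2 - 2x + 4)
Step 1: 3x^2 * (x^2 - 2x + 4) = 3x^4 - 6x^3 + 12x^2; subtract.
Step 2: -6x * (x^2 - 2x + 4) = -6x^3 + 12x^2 - 24x; subtract.
Step 3: -2 * (x^2 - 2x + 4) = -2x^2 + 4x - 8; subtract.
Quotient: 3x^2 - 6x - 2, Remainder: 4x + 2


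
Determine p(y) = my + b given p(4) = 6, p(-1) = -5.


p(y) = my + b. Using p(4)=6, p(-1)=-5:
m = (6 + 5)/(4 + 1) = 11/5 = 11/5
b = 6 - m*(4) = 6 - 44/5 = -14/5
p(y) = (11/5)y - (14/5)


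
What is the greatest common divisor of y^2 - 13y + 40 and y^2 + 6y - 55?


Factor each:
  y^2 - 13y + 40 = (y - 5)(y - 8)
  y^2 + 6y - 55 = (y - 5)(y + 11)
Common monic factor: y - 5


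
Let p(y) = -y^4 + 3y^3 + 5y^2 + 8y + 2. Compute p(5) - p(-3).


p(5) = -83
p(-3) = -139
p(5) - p(-3) = -83 + 139 = 56


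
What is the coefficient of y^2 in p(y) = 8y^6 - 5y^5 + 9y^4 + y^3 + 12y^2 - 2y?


Read off the coefficient of y^2: 12


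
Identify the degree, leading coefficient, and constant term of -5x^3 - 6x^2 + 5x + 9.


Highest power of x is 3, with coefficient -5. Constant term is 9.
Degree = 3, leading coefficient = -5, constant term = 9


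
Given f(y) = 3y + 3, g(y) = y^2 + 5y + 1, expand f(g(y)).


Substitute g(y) into f:
f(g(y)) = 3*(y^2 + 5y + 1) + 3
Expand and combine: 3y^2 + 15y + 6


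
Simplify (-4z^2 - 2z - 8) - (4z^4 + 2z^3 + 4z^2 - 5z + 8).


Distribute the minus sign:
  (-4z^2 - 2z - 8)
- (4z^4 + 2z^3 + 4z^2 - 5z + 8)
Negate second polynomial: -4z^4 - 2z^3 - 4z^2 + 5z - 8
Add: -4z^4 - 2z^3 - 8z^2 + 3z - 16


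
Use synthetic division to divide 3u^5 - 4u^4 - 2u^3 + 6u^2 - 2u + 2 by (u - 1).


Synthetic division with c = 1. Coefficients: 3, -4, -2, 6, -2, 2
Bring down 3.
  3 * 1 = 3; 3 - 4 = -1
  -1 * 1 = -1; -1 - 2 = -3
  -3 * 1 = -3; -3 + 6 = 3
  3 * 1 = 3; 3 - 2 = 1
  1 * 1 = 1; 1 + 2 = 3
Quotient: 3u^4 - u^3 - 3u^2 + 3u + 1, Remainder: 3


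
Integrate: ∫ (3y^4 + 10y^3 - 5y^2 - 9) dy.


Reverse power rule on each term:
  ∫ 3y^4 dy = (3/5)y^5
  ∫ 10y^3 dy = (5/2)y^4
  ∫ -5y^2 dy = -(5/3)y^3
  ∫ -9 dy = -9y
F(y) = (3/5)y^5 + (5/2)y^4 - (5/3)y^3 - 9y + C


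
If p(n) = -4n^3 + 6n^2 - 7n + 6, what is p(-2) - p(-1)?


p(-2) = 76
p(-1) = 23
p(-2) - p(-1) = 76 - 23 = 53


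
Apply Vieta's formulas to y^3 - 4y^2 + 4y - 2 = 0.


Monic cubic y^3+by^2+cy+d=0: sum=-b, pairwise sum=c, product=-d.
b=-4, c=4, d=-2
r1+r2+r3 = 4
r1r2+r1r3+r2r3 = 4
r1r2r3 = 2


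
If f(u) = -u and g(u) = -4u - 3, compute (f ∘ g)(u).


Substitute g(u) into f:
f(g(u)) = -1*(-4u - 3)
Expand and combine: 4u + 3


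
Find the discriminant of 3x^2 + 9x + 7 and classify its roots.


D = b^2 - 4ac = (9)^2 - 4(3)(7) = 81 - 84 = -3
Since D < 0: two complex conjugate roots (no real roots)


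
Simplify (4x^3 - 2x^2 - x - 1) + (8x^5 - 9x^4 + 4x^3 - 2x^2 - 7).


Align terms by degree and add:
  4x^3 - 2x^2 - x - 1
+ 8x^5 - 9x^4 + 4x^3 - 2x^2 - 7
= 8x^5 - 9x^4 + 8x^3 - 4x^2 - x - 8


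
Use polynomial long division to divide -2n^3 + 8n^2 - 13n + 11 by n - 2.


(-2n^3 + 8n^2 - 13n + 11) / (n - 2)
Step 1: -2n^2 * (n - 2) = -2n^3 + 4n^2; subtract.
Step 2: 4n * (n - 2) = 4n^2 - 8n; subtract.
Step 3: -5 * (n - 2) = -5n + 10; subtract.
Quotient: -2n^2 + 4n - 5, Remainder: 1


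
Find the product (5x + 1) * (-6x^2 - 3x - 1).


Distribute each term of the first polynomial:
  (5x)(-6x^2 - 3x - 1) = -30x^3 - 15x^2 - 5x
  (1)(-6x^2 - 3x - 1) = -6x^2 - 3x - 1
Sum: -30x^3 - 21x^2 - 8x - 1


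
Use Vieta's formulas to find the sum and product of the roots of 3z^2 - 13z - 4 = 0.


For az^2+bz+c=0: sum = -b/a, product = c/a.
a=3, b=-13, c=-4
Sum = -(-13)/3 = 13/3
Product = (-4)/3 = -4/3


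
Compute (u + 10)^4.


Expand (u + 10)^4 by repeated multiplication:
  (u + 10)^2 = u^2 + 20u + 100
  (u + 10)^3 = u^3 + 30u^2 + 300u + 1000
= u^4 + 40u^3 + 600u^2 + 4000u + 10000


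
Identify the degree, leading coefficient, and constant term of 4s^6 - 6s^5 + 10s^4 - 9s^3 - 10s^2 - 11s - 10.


Highest power of s is 6, with coefficient 4. Constant term is -10.
Degree = 6, leading coefficient = 4, constant term = -10


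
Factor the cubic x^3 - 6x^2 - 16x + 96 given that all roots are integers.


Try integer roots (divisors of 96). x=6: p(6)=0.
Divide out (x - 6): quotient is x^2 - 16.
Factor the quadratic: (x + 4)(x - 4)
Result: (x - 6)(x + 4)(x - 4)


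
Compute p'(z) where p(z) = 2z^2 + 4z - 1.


Apply the power rule term by term:
  d/dz(2z^2) = 4z
  d/dz(4z) = 4
  d/dz(-1) = 0
p'(z) = 4z + 4


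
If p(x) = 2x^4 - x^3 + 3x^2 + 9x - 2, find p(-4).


Using direct substitution:
  2 * (-4)^4 = 512
  -1 * (-4)^3 = 64
  3 * (-4)^2 = 48
  9 * (-4)^1 = -36
  constant: -2
Sum = 512 + 64 + 48 - 36 - 2 = 586


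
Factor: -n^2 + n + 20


Roots satisfy r1 + r2 = -b/a = 1 and r1*r2 = c/a = -20.
So r1 = -4, r2 = 5.
-n^2 + n + 20 = -(n - r1)(n - r2) = -(n + 4)(n - 5)


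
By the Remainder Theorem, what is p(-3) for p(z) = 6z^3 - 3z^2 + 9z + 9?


By the Remainder Theorem, the remainder equals p(-3):
  6*(-3)^3 = -162
  -3*(-3)^2 = -27
  9*(-3)^1 = -27
  constant: 9
Sum: -162 - 27 - 27 + 9 = -207


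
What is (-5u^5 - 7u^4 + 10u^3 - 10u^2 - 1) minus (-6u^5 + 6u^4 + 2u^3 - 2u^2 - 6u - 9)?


Distribute the minus sign:
  (-5u^5 - 7u^4 + 10u^3 - 10u^2 - 1)
- (-6u^5 + 6u^4 + 2u^3 - 2u^2 - 6u - 9)
Negate second polynomial: 6u^5 - 6u^4 - 2u^3 + 2u^2 + 6u + 9
Add: u^5 - 13u^4 + 8u^3 - 8u^2 + 6u + 8


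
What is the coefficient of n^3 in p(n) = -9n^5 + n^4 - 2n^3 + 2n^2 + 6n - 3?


Read off the coefficient of n^3: -2


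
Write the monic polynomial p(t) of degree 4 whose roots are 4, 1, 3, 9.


p(t) = (t - 4)(t - 1)(t - 3)(t - 9)
Expand: t^4 - 17t^3 + 91t^2 - 183t + 108


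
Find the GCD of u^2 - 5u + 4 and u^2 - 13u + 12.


Factor each:
  u^2 - 5u + 4 = (u - 1)(u - 4)
  u^2 - 13u + 12 = (u - 1)(u - 12)
Common monic factor: u - 1


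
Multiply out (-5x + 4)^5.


Expand (-5x + 4)^5 by repeated multiplication:
  (-5x + 4)^2 = 25x^2 - 40x + 16
  (-5x + 4)^3 = -125x^3 + 300x^2 - 240x + 64
  (-5x + 4)^4 = 625x^4 - 2000x^3 + 2400x^2 - 1280x + 256
= -3125x^5 + 12500x^4 - 20000x^3 + 16000x^2 - 6400x + 1024


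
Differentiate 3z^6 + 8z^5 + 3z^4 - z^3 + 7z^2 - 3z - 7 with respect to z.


Apply the power rule term by term:
  d/dz(3z^6) = 18z^5
  d/dz(8z^5) = 40z^4
  d/dz(3z^4) = 12z^3
  d/dz(-z^3) = -3z^2
  d/dz(7z^2) = 14z
  d/dz(-3z) = -3
  d/dz(-7) = 0
p'(z) = 18z^5 + 40z^4 + 12z^3 - 3z^2 + 14z - 3


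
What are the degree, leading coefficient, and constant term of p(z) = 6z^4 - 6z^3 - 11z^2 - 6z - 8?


Highest power of z is 4, with coefficient 6. Constant term is -8.
Degree = 4, leading coefficient = 6, constant term = -8


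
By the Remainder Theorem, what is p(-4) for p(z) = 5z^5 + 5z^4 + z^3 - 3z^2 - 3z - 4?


By the Remainder Theorem, the remainder equals p(-4):
  5*(-4)^5 = -5120
  5*(-4)^4 = 1280
  1*(-4)^3 = -64
  -3*(-4)^2 = -48
  -3*(-4)^1 = 12
  constant: -4
Sum: -5120 + 1280 - 64 - 48 + 12 - 4 = -3944


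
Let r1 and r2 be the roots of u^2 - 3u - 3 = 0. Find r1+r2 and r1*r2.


For au^2+bu+c=0: sum = -b/a, product = c/a.
a=1, b=-3, c=-3
Sum = -(-3)/1 = 3
Product = (-3)/1 = -3


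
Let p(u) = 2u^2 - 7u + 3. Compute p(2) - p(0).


p(2) = -3
p(0) = 3
p(2) - p(0) = -3 - 3 = -6


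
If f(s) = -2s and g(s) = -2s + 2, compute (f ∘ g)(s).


Substitute g(s) into f:
f(g(s)) = -2*(-2s + 2)
Expand and combine: 4s - 4


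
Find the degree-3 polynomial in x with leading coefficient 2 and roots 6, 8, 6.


p(x) = 2(x - 6)(x - 8)(x - 6)
Expand: 2x^3 - 40x^2 + 264x - 576


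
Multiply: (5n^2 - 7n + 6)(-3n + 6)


Distribute each term of the first polynomial:
  (5n^2)(-3n + 6) = -15n^3 + 30n^2
  (-7n)(-3n + 6) = 21n^2 - 42n
  (6)(-3n + 6) = -18n + 36
Sum: -15n^3 + 51n^2 - 60n + 36


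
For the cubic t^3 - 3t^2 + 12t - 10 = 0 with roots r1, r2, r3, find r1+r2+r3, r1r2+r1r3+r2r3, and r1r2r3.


Monic cubic t^3+bt^2+ct+d=0: sum=-b, pairwise sum=c, product=-d.
b=-3, c=12, d=-10
r1+r2+r3 = 3
r1r2+r1r3+r2r3 = 12
r1r2r3 = 10


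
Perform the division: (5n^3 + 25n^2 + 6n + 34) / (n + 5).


(5n^3 + 25n^2 + 6n + 34) / (n + 5)
Step 1: 5n^2 * (n + 5) = 5n^3 + 25n^2; subtract.
Step 2: 0 * (n + 5) = 0; subtract.
Step 3: 6 * (n + 5) = 6n + 30; subtract.
Quotient: 5n^2 + 6, Remainder: 4


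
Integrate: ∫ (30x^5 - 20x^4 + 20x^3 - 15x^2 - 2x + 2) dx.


Reverse power rule on each term:
  ∫ 30x^5 dx = 5x^6
  ∫ -20x^4 dx = -4x^5
  ∫ 20x^3 dx = 5x^4
  ∫ -15x^2 dx = -5x^3
  ∫ -2x dx = -x^2
  ∫ 2 dx = 2x
F(x) = 5x^6 - 4x^5 + 5x^4 - 5x^3 - x^2 + 2x + C


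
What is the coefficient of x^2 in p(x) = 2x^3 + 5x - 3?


Read off the coefficient of x^2: 0


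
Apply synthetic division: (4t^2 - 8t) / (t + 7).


Synthetic division with c = -7. Coefficients: 4, -8, 0
Bring down 4.
  4 * -7 = -28; -28 - 8 = -36
  -36 * -7 = 252; 252 + 0 = 252
Quotient: 4t - 36, Remainder: 252


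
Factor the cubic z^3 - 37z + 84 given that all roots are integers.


Try integer roots (divisors of 84). z=3: p(3)=0.
Divide out (z - 3): quotient is z^2 + 3z - 28.
Factor the quadratic: (z - 4)(z + 7)
Result: (z - 3)(z - 4)(z + 7)


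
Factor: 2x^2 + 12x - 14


Roots satisfy r1 + r2 = -b/a = -6 and r1*r2 = c/a = -7.
So r1 = 1, r2 = -7.
2x^2 + 12x - 14 = 2(x - r1)(x - r2) = 2(x - 1)(x + 7)


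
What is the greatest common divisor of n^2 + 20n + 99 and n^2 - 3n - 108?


Factor each:
  n^2 + 20n + 99 = (n + 9)(n + 11)
  n^2 - 3n - 108 = (n + 9)(n - 12)
Common monic factor: n + 9


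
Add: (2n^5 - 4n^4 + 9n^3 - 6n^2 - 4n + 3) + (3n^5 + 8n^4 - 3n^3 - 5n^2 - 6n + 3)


Align terms by degree and add:
  2n^5 - 4n^4 + 9n^3 - 6n^2 - 4n + 3
+ 3n^5 + 8n^4 - 3n^3 - 5n^2 - 6n + 3
= 5n^5 + 4n^4 + 6n^3 - 11n^2 - 10n + 6


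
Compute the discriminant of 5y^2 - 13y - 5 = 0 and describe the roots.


D = b^2 - 4ac = (-13)^2 - 4(5)(-5) = 169 + 100 = 269
Since D > 0: two distinct irrational roots


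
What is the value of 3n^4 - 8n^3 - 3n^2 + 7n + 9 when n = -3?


Using direct substitution:
  3 * (-3)^4 = 243
  -8 * (-3)^3 = 216
  -3 * (-3)^2 = -27
  7 * (-3)^1 = -21
  constant: 9
Sum = 243 + 216 - 27 - 21 + 9 = 420


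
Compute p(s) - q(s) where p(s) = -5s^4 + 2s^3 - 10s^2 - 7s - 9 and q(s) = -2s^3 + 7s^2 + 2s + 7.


Distribute the minus sign:
  (-5s^4 + 2s^3 - 10s^2 - 7s - 9)
- (-2s^3 + 7s^2 + 2s + 7)
Negate second polynomial: 2s^3 - 7s^2 - 2s - 7
Add: -5s^4 + 4s^3 - 17s^2 - 9s - 16


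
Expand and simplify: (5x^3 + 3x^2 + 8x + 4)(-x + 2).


Distribute each term of the first polynomial:
  (5x^3)(-x + 2) = -5x^4 + 10x^3
  (3x^2)(-x + 2) = -3x^3 + 6x^2
  (8x)(-x + 2) = -8x^2 + 16x
  (4)(-x + 2) = -4x + 8
Sum: -5x^4 + 7x^3 - 2x^2 + 12x + 8


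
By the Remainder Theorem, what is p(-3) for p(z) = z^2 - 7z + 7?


By the Remainder Theorem, the remainder equals p(-3):
  1*(-3)^2 = 9
  -7*(-3)^1 = 21
  constant: 7
Sum: 9 + 21 + 7 = 37


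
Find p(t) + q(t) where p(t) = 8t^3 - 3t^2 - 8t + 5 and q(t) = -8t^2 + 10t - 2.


Align terms by degree and add:
  8t^3 - 3t^2 - 8t + 5
  -8t^2 + 10t - 2
= 8t^3 - 11t^2 + 2t + 3


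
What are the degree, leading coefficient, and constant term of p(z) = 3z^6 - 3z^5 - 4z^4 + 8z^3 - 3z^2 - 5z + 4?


Highest power of z is 6, with coefficient 3. Constant term is 4.
Degree = 6, leading coefficient = 3, constant term = 4


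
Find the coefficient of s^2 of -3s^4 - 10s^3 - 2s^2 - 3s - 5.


Read off the coefficient of s^2: -2


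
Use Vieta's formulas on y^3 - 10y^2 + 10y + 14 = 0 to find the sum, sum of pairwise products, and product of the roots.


Monic cubic y^3+by^2+cy+d=0: sum=-b, pairwise sum=c, product=-d.
b=-10, c=10, d=14
r1+r2+r3 = 10
r1r2+r1r3+r2r3 = 10
r1r2r3 = -14


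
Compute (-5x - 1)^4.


Expand (-5x - 1)^4 by repeated multiplication:
  (-5x - 1)^2 = 25x^2 + 10x + 1
  (-5x - 1)^3 = -125x^3 - 75x^2 - 15x - 1
= 625x^4 + 500x^3 + 150x^2 + 20x + 1


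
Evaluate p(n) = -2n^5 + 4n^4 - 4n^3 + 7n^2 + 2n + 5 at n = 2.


Using direct substitution:
  -2 * (2)^5 = -64
  4 * (2)^4 = 64
  -4 * (2)^3 = -32
  7 * (2)^2 = 28
  2 * (2)^1 = 4
  constant: 5
Sum = -64 + 64 - 32 + 28 + 4 + 5 = 5


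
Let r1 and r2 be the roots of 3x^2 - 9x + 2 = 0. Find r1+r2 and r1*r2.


For ax^2+bx+c=0: sum = -b/a, product = c/a.
a=3, b=-9, c=2
Sum = -(-9)/3 = 3
Product = (2)/3 = 2/3


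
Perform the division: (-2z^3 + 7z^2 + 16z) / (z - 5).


(-2z^3 + 7z^2 + 16z) / (z - 5)
Step 1: -2z^2 * (z - 5) = -2z^3 + 10z^2; subtract.
Step 2: -3z * (z - 5) = -3z^2 + 15z; subtract.
Step 3: 1 * (z - 5) = z - 5; subtract.
Quotient: -2z^2 - 3z + 1, Remainder: 5


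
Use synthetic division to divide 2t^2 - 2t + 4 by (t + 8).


Synthetic division with c = -8. Coefficients: 2, -2, 4
Bring down 2.
  2 * -8 = -16; -16 - 2 = -18
  -18 * -8 = 144; 144 + 4 = 148
Quotient: 2t - 18, Remainder: 148


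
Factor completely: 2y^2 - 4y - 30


Roots satisfy r1 + r2 = -b/a = 2 and r1*r2 = c/a = -15.
So r1 = 5, r2 = -3.
2y^2 - 4y - 30 = 2(y - r1)(y - r2) = 2(y - 5)(y + 3)


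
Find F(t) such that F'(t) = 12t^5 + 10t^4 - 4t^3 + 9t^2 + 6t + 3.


Reverse power rule on each term:
  ∫ 12t^5 dt = 2t^6
  ∫ 10t^4 dt = 2t^5
  ∫ -4t^3 dt = -t^4
  ∫ 9t^2 dt = 3t^3
  ∫ 6t dt = 3t^2
  ∫ 3 dt = 3t
F(t) = 2t^6 + 2t^5 - t^4 + 3t^3 + 3t^2 + 3t + C


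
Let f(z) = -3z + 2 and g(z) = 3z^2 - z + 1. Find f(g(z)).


Substitute g(z) into f:
f(g(z)) = -3*(3z^2 - z + 1) + 2
Expand and combine: -9z^2 + 3z - 1


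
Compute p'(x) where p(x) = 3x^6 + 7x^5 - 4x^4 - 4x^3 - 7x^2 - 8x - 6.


Apply the power rule term by term:
  d/dx(3x^6) = 18x^5
  d/dx(7x^5) = 35x^4
  d/dx(-4x^4) = -16x^3
  d/dx(-4x^3) = -12x^2
  d/dx(-7x^2) = -14x
  d/dx(-8x) = -8
  d/dx(-6) = 0
p'(x) = 18x^5 + 35x^4 - 16x^3 - 12x^2 - 14x - 8


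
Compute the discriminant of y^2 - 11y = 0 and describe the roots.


D = b^2 - 4ac = (-11)^2 - 4(1)(0) = 121 = 121
Since D > 0: two distinct rational roots


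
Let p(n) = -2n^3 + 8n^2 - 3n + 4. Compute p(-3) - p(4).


p(-3) = 139
p(4) = -8
p(-3) - p(4) = 139 + 8 = 147


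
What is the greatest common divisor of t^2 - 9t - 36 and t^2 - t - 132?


Factor each:
  t^2 - 9t - 36 = (t - 12)(t + 3)
  t^2 - t - 132 = (t - 12)(t + 11)
Common monic factor: t - 12


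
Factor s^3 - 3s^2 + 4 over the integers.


Try integer roots (divisors of 4). s=-1: p(-1)=0.
Divide out (s + 1): quotient is s^2 - 4s + 4.
Factor the quadratic: (s - 2)(s - 2)
Result: (s + 1)(s - 2)(s - 2)


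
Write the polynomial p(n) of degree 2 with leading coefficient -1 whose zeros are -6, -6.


p(n) = -(n + 6)(n + 6)
Expand: -n^2 - 12n - 36


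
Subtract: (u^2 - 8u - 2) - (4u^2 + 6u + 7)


Distribute the minus sign:
  (u^2 - 8u - 2)
- (4u^2 + 6u + 7)
Negate second polynomial: -4u^2 - 6u - 7
Add: -3u^2 - 14u - 9


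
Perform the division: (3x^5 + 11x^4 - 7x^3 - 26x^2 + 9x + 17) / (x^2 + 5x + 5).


(3x^5 + 11x^4 - 7x^3 - 26x^2 + 9x + 17) / (x^2 + 5x + 5)
Step 1: 3x^3 * (x^2 + 5x + 5) = 3x^5 + 15x^4 + 15x^3; subtract.
Step 2: -4x^2 * (x^2 + 5x + 5) = -4x^4 - 20x^3 - 20x^2; subtract.
Step 3: -2x * (x^2 + 5x + 5) = -2x^3 - 10x^2 - 10x; subtract.
Step 4: 4 * (x^2 + 5x + 5) = 4x^2 + 20x + 20; subtract.
Quotient: 3x^3 - 4x^2 - 2x + 4, Remainder: -x - 3


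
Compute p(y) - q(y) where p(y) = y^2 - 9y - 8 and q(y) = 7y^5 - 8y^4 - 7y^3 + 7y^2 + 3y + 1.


Distribute the minus sign:
  (y^2 - 9y - 8)
- (7y^5 - 8y^4 - 7y^3 + 7y^2 + 3y + 1)
Negate second polynomial: -7y^5 + 8y^4 + 7y^3 - 7y^2 - 3y - 1
Add: -7y^5 + 8y^4 + 7y^3 - 6y^2 - 12y - 9


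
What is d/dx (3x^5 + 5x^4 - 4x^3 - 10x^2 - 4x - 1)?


Apply the power rule term by term:
  d/dx(3x^5) = 15x^4
  d/dx(5x^4) = 20x^3
  d/dx(-4x^3) = -12x^2
  d/dx(-10x^2) = -20x
  d/dx(-4x) = -4
  d/dx(-1) = 0
p'(x) = 15x^4 + 20x^3 - 12x^2 - 20x - 4


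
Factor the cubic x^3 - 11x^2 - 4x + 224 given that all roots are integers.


Try integer roots (divisors of 224). x=-4: p(-4)=0.
Divide out (x + 4): quotient is x^2 - 15x + 56.
Factor the quadratic: (x - 8)(x - 7)
Result: (x + 4)(x - 8)(x - 7)


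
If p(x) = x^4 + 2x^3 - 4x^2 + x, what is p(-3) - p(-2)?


p(-3) = -12
p(-2) = -18
p(-3) - p(-2) = -12 + 18 = 6


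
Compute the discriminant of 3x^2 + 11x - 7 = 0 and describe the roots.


D = b^2 - 4ac = (11)^2 - 4(3)(-7) = 121 + 84 = 205
Since D > 0: two distinct irrational roots


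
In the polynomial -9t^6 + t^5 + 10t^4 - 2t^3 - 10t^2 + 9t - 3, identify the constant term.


Read off the constant term: -3


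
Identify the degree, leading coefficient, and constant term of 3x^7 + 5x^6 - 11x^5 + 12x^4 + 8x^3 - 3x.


Highest power of x is 7, with coefficient 3. Constant term is 0.
Degree = 7, leading coefficient = 3, constant term = 0


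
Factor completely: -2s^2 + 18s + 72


Roots satisfy r1 + r2 = -b/a = 9 and r1*r2 = c/a = -36.
So r1 = 12, r2 = -3.
-2s^2 + 18s + 72 = -2(s - r1)(s - r2) = -2(s - 12)(s + 3)


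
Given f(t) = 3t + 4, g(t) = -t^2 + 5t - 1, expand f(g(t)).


Substitute g(t) into f:
f(g(t)) = 3*(-t^2 + 5t - 1) + 4
Expand and combine: -3t^2 + 15t + 1


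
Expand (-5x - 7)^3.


Expand (-5x - 7)^3 by repeated multiplication:
  (-5x - 7)^2 = 25x^2 + 70x + 49
= -125x^3 - 525x^2 - 735x - 343


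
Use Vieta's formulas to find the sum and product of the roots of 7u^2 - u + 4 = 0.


For au^2+bu+c=0: sum = -b/a, product = c/a.
a=7, b=-1, c=4
Sum = -(-1)/7 = 1/7
Product = (4)/7 = 4/7


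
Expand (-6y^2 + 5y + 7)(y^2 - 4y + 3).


Distribute each term of the first polynomial:
  (-6y^2)(y^2 - 4y + 3) = -6y^4 + 24y^3 - 18y^2
  (5y)(y^2 - 4y + 3) = 5y^3 - 20y^2 + 15y
  (7)(y^2 - 4y + 3) = 7y^2 - 28y + 21
Sum: -6y^4 + 29y^3 - 31y^2 - 13y + 21


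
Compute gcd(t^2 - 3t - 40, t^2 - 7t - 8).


Factor each:
  t^2 - 3t - 40 = (t - 8)(t + 5)
  t^2 - 7t - 8 = (t - 8)(t + 1)
Common monic factor: t - 8


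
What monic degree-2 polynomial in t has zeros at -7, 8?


p(t) = (t + 7)(t - 8)
Expand: t^2 - t - 56


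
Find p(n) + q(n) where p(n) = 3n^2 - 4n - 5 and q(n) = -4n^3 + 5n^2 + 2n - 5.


Align terms by degree and add:
  3n^2 - 4n - 5
  -4n^3 + 5n^2 + 2n - 5
= -4n^3 + 8n^2 - 2n - 10


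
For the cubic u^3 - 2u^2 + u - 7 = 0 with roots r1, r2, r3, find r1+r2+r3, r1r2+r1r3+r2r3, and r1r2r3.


Monic cubic u^3+bu^2+cu+d=0: sum=-b, pairwise sum=c, product=-d.
b=-2, c=1, d=-7
r1+r2+r3 = 2
r1r2+r1r3+r2r3 = 1
r1r2r3 = 7


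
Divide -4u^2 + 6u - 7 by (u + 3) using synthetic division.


Synthetic division with c = -3. Coefficients: -4, 6, -7
Bring down -4.
  -4 * -3 = 12; 12 + 6 = 18
  18 * -3 = -54; -54 - 7 = -61
Quotient: -4u + 18, Remainder: -61


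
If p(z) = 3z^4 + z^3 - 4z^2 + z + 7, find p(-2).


Using direct substitution:
  3 * (-2)^4 = 48
  1 * (-2)^3 = -8
  -4 * (-2)^2 = -16
  1 * (-2)^1 = -2
  constant: 7
Sum = 48 - 8 - 16 - 2 + 7 = 29


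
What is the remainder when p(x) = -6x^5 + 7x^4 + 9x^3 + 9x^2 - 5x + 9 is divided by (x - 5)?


By the Remainder Theorem, the remainder equals p(5):
  -6*(5)^5 = -18750
  7*(5)^4 = 4375
  9*(5)^3 = 1125
  9*(5)^2 = 225
  -5*(5)^1 = -25
  constant: 9
Sum: -18750 + 4375 + 1125 + 225 - 25 + 9 = -13041


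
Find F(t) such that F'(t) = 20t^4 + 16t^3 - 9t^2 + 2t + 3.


Reverse power rule on each term:
  ∫ 20t^4 dt = 4t^5
  ∫ 16t^3 dt = 4t^4
  ∫ -9t^2 dt = -3t^3
  ∫ 2t dt = t^2
  ∫ 3 dt = 3t
F(t) = 4t^5 + 4t^4 - 3t^3 + t^2 + 3t + C


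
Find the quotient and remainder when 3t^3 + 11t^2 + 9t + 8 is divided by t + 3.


(3t^3 + 11t^2 + 9t + 8) / (t + 3)
Step 1: 3t^2 * (t + 3) = 3t^3 + 9t^2; subtract.
Step 2: 2t * (t + 3) = 2t^2 + 6t; subtract.
Step 3: 3 * (t + 3) = 3t + 9; subtract.
Quotient: 3t^2 + 2t + 3, Remainder: -1


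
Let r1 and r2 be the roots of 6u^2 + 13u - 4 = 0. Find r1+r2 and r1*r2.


For au^2+bu+c=0: sum = -b/a, product = c/a.
a=6, b=13, c=-4
Sum = -(13)/6 = -13/6
Product = (-4)/6 = -2/3


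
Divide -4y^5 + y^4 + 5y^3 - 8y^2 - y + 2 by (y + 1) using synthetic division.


Synthetic division with c = -1. Coefficients: -4, 1, 5, -8, -1, 2
Bring down -4.
  -4 * -1 = 4; 4 + 1 = 5
  5 * -1 = -5; -5 + 5 = 0
  0 * -1 = 0; 0 - 8 = -8
  -8 * -1 = 8; 8 - 1 = 7
  7 * -1 = -7; -7 + 2 = -5
Quotient: -4y^4 + 5y^3 - 8y + 7, Remainder: -5


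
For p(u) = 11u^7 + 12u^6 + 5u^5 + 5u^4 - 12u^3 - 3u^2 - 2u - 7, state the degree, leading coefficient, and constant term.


Highest power of u is 7, with coefficient 11. Constant term is -7.
Degree = 7, leading coefficient = 11, constant term = -7


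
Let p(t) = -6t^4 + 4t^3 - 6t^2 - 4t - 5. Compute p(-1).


Using direct substitution:
  -6 * (-1)^4 = -6
  4 * (-1)^3 = -4
  -6 * (-1)^2 = -6
  -4 * (-1)^1 = 4
  constant: -5
Sum = -6 - 4 - 6 + 4 - 5 = -17


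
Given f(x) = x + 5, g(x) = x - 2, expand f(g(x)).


Substitute g(x) into f:
f(g(x)) = 1*(x - 2) + 5
Expand and combine: x + 3


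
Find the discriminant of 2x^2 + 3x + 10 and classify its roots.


D = b^2 - 4ac = (3)^2 - 4(2)(10) = 9 - 80 = -71
Since D < 0: two complex conjugate roots (no real roots)


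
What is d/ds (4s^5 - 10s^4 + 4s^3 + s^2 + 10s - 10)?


Apply the power rule term by term:
  d/ds(4s^5) = 20s^4
  d/ds(-10s^4) = -40s^3
  d/ds(4s^3) = 12s^2
  d/ds(s^2) = 2s
  d/ds(10s) = 10
  d/ds(-10) = 0
p'(s) = 20s^4 - 40s^3 + 12s^2 + 2s + 10


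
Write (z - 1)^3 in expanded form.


Expand (z - 1)^3 by repeated multiplication:
  (z - 1)^2 = z^2 - 2z + 1
= z^3 - 3z^2 + 3z - 1


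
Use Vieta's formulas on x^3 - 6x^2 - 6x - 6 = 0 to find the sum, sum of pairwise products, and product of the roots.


Monic cubic x^3+bx^2+cx+d=0: sum=-b, pairwise sum=c, product=-d.
b=-6, c=-6, d=-6
r1+r2+r3 = 6
r1r2+r1r3+r2r3 = -6
r1r2r3 = 6


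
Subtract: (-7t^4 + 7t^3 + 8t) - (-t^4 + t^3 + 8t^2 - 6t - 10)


Distribute the minus sign:
  (-7t^4 + 7t^3 + 8t)
- (-t^4 + t^3 + 8t^2 - 6t - 10)
Negate second polynomial: t^4 - t^3 - 8t^2 + 6t + 10
Add: -6t^4 + 6t^3 - 8t^2 + 14t + 10


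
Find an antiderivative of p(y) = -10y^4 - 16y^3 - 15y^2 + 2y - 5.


Reverse power rule on each term:
  ∫ -10y^4 dy = -2y^5
  ∫ -16y^3 dy = -4y^4
  ∫ -15y^2 dy = -5y^3
  ∫ 2y dy = y^2
  ∫ -5 dy = -5y
F(y) = -2y^5 - 4y^4 - 5y^3 + y^2 - 5y + C


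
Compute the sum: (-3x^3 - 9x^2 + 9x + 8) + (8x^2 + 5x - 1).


Align terms by degree and add:
  -3x^3 - 9x^2 + 9x + 8
+ 8x^2 + 5x - 1
= -3x^3 - x^2 + 14x + 7


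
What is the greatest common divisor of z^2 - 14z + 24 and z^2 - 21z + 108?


Factor each:
  z^2 - 14z + 24 = (z - 12)(z - 2)
  z^2 - 21z + 108 = (z - 12)(z - 9)
Common monic factor: z - 12


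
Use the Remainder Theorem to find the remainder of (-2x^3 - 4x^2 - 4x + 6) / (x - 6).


By the Remainder Theorem, the remainder equals p(6):
  -2*(6)^3 = -432
  -4*(6)^2 = -144
  -4*(6)^1 = -24
  constant: 6
Sum: -432 - 144 - 24 + 6 = -594


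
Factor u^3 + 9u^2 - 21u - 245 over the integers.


Try integer roots (divisors of -245). u=-7: p(-7)=0.
Divide out (u + 7): quotient is u^2 + 2u - 35.
Factor the quadratic: (u - 5)(u + 7)
Result: (u + 7)(u - 5)(u + 7)


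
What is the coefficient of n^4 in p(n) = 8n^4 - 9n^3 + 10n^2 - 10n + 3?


Read off the coefficient of n^4: 8


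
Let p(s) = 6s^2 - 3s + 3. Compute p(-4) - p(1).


p(-4) = 111
p(1) = 6
p(-4) - p(1) = 111 - 6 = 105


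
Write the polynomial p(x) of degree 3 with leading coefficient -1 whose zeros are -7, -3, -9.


p(x) = -(x + 7)(x + 3)(x + 9)
Expand: -x^3 - 19x^2 - 111x - 189


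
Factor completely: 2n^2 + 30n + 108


Roots satisfy r1 + r2 = -b/a = -15 and r1*r2 = c/a = 54.
So r1 = -6, r2 = -9.
2n^2 + 30n + 108 = 2(n - r1)(n - r2) = 2(n + 6)(n + 9)


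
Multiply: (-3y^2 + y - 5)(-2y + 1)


Distribute each term of the first polynomial:
  (-3y^2)(-2y + 1) = 6y^3 - 3y^2
  (y)(-2y + 1) = -2y^2 + y
  (-5)(-2y + 1) = 10y - 5
Sum: 6y^3 - 5y^2 + 11y - 5


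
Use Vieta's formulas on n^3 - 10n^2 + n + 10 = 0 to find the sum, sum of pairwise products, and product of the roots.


Monic cubic n^3+bn^2+cn+d=0: sum=-b, pairwise sum=c, product=-d.
b=-10, c=1, d=10
r1+r2+r3 = 10
r1r2+r1r3+r2r3 = 1
r1r2r3 = -10


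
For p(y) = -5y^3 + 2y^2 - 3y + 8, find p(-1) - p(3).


p(-1) = 18
p(3) = -118
p(-1) - p(3) = 18 + 118 = 136


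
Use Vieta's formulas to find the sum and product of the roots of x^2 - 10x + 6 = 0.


For ax^2+bx+c=0: sum = -b/a, product = c/a.
a=1, b=-10, c=6
Sum = -(-10)/1 = 10
Product = (6)/1 = 6


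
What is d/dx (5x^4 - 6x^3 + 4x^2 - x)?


Apply the power rule term by term:
  d/dx(5x^4) = 20x^3
  d/dx(-6x^3) = -18x^2
  d/dx(4x^2) = 8x
  d/dx(-x) = -1
p'(x) = 20x^3 - 18x^2 + 8x - 1


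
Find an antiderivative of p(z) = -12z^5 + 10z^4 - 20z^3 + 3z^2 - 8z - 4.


Reverse power rule on each term:
  ∫ -12z^5 dz = -2z^6
  ∫ 10z^4 dz = 2z^5
  ∫ -20z^3 dz = -5z^4
  ∫ 3z^2 dz = z^3
  ∫ -8z dz = -4z^2
  ∫ -4 dz = -4z
F(z) = -2z^6 + 2z^5 - 5z^4 + z^3 - 4z^2 - 4z + C


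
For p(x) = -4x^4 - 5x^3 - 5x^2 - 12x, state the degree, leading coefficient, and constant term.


Highest power of x is 4, with coefficient -4. Constant term is 0.
Degree = 4, leading coefficient = -4, constant term = 0


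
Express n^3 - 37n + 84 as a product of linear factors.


Try integer roots (divisors of 84). n=-7: p(-7)=0.
Divide out (n + 7): quotient is n^2 - 7n + 12.
Factor the quadratic: (n - 4)(n - 3)
Result: (n + 7)(n - 4)(n - 3)


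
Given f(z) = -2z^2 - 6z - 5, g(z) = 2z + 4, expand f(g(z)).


Substitute g(z) into f:
f(g(z)) = -2*(2z + 4)^2 + (-6)*(2z + 4) + (-5)
(2z + 4)^2 = 4z^2 + 16z + 16
Expand and combine: -8z^2 - 44z - 61


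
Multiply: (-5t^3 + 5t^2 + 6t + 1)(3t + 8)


Distribute each term of the first polynomial:
  (-5t^3)(3t + 8) = -15t^4 - 40t^3
  (5t^2)(3t + 8) = 15t^3 + 40t^2
  (6t)(3t + 8) = 18t^2 + 48t
  (1)(3t + 8) = 3t + 8
Sum: -15t^4 - 25t^3 + 58t^2 + 51t + 8


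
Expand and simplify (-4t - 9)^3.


Expand (-4t - 9)^3 by repeated multiplication:
  (-4t - 9)^2 = 16t^2 + 72t + 81
= -64t^3 - 432t^2 - 972t - 729


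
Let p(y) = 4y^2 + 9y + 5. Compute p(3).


Using direct substitution:
  4 * (3)^2 = 36
  9 * (3)^1 = 27
  constant: 5
Sum = 36 + 27 + 5 = 68


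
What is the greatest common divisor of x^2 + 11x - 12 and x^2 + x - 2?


Factor each:
  x^2 + 11x - 12 = (x - 1)(x + 12)
  x^2 + x - 2 = (x - 1)(x + 2)
Common monic factor: x - 1


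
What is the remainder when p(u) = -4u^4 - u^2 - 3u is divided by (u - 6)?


By the Remainder Theorem, the remainder equals p(6):
  -4*(6)^4 = -5184
  0*(6)^3 = 0
  -1*(6)^2 = -36
  -3*(6)^1 = -18
  constant: 0
Sum: -5184 + 0 - 36 - 18 + 0 = -5238


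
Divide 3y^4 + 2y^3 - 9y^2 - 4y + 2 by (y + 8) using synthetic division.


Synthetic division with c = -8. Coefficients: 3, 2, -9, -4, 2
Bring down 3.
  3 * -8 = -24; -24 + 2 = -22
  -22 * -8 = 176; 176 - 9 = 167
  167 * -8 = -1336; -1336 - 4 = -1340
  -1340 * -8 = 10720; 10720 + 2 = 10722
Quotient: 3y^3 - 22y^2 + 167y - 1340, Remainder: 10722
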